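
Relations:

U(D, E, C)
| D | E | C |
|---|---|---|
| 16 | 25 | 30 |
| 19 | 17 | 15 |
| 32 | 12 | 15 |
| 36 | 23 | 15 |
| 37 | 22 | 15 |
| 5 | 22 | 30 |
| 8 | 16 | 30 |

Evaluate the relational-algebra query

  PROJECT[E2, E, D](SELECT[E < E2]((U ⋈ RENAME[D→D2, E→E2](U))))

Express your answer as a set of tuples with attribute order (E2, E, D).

ρ[D→D2, E→E2]: schema becomes (D2, E2, C); tuples unchanged.
U ⋈ RENAME[D→D2, E→E2](U) (natural join on C): {(16, 25, 30, 16, 25), (16, 25, 30, 5, 22), (16, 25, 30, 8, 16), (19, 17, 15, 19, 17), (19, 17, 15, 32, 12), (19, 17, 15, 36, 23), (19, 17, 15, 37, 22), (32, 12, 15, 19, 17), (32, 12, 15, 32, 12), (32, 12, 15, 36, 23), (32, 12, 15, 37, 22), (36, 23, 15, 19, 17), (36, 23, 15, 32, 12), (36, 23, 15, 36, 23), (36, 23, 15, 37, 22), (37, 22, 15, 19, 17), (37, 22, 15, 32, 12), (37, 22, 15, 36, 23), (37, 22, 15, 37, 22), (5, 22, 30, 16, 25), (5, 22, 30, 5, 22), (5, 22, 30, 8, 16), (8, 16, 30, 16, 25), (8, 16, 30, 5, 22), (8, 16, 30, 8, 16)}
Filtering on E < E2 leaves {(19, 17, 15, 36, 23), (19, 17, 15, 37, 22), (32, 12, 15, 19, 17), (32, 12, 15, 36, 23), (32, 12, 15, 37, 22), (37, 22, 15, 36, 23), (5, 22, 30, 16, 25), (8, 16, 30, 16, 25), (8, 16, 30, 5, 22)}.
π[E2, E, D]: project onto (E2, E, D) → {(17, 12, 32), (22, 12, 32), (22, 16, 8), (22, 17, 19), (23, 12, 32), (23, 17, 19), (23, 22, 37), (25, 16, 8), (25, 22, 5)}

{(17, 12, 32), (22, 12, 32), (22, 16, 8), (22, 17, 19), (23, 12, 32), (23, 17, 19), (23, 22, 37), (25, 16, 8), (25, 22, 5)}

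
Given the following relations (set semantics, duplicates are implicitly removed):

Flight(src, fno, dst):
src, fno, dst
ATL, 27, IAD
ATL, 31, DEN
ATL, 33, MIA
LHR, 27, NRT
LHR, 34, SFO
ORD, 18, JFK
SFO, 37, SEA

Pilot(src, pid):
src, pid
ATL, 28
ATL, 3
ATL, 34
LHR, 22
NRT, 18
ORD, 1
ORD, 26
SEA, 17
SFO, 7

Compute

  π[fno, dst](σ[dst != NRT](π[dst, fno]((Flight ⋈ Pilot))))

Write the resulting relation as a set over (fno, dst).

{(18, JFK), (27, IAD), (31, DEN), (33, MIA), (34, SFO), (37, SEA)}

Joining Flight and Pilot on src yields {(ATL, 27, IAD, 28), (ATL, 27, IAD, 3), (ATL, 27, IAD, 34), (ATL, 31, DEN, 28), (ATL, 31, DEN, 3), (ATL, 31, DEN, 34), (ATL, 33, MIA, 28), (ATL, 33, MIA, 3), (ATL, 33, MIA, 34), (LHR, 27, NRT, 22), (LHR, 34, SFO, 22), (ORD, 18, JFK, 1), (ORD, 18, JFK, 26), (SFO, 37, SEA, 7)}.
Keep only column(s) dst, fno (7 duplicate(s) eliminated): {(DEN, 31), (IAD, 27), (JFK, 18), (MIA, 33), (NRT, 27), (SEA, 37), (SFO, 34)}
σ[dst != NRT]: keep tuples satisfying dst != NRT → {(DEN, 31), (IAD, 27), (JFK, 18), (MIA, 33), (SEA, 37), (SFO, 34)}
Keep only column(s) fno, dst: {(18, JFK), (27, IAD), (31, DEN), (33, MIA), (34, SFO), (37, SEA)}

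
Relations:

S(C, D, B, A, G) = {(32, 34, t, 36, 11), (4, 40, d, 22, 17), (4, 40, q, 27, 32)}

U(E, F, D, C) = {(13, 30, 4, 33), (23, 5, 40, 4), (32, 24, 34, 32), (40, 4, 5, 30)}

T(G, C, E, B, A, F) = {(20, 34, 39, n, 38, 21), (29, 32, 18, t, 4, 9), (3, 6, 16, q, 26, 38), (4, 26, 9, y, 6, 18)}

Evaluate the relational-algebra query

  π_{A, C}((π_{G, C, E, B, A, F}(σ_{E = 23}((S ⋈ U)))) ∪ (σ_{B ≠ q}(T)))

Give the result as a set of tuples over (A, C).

{(22, 4), (27, 4), (38, 34), (4, 32), (6, 26)}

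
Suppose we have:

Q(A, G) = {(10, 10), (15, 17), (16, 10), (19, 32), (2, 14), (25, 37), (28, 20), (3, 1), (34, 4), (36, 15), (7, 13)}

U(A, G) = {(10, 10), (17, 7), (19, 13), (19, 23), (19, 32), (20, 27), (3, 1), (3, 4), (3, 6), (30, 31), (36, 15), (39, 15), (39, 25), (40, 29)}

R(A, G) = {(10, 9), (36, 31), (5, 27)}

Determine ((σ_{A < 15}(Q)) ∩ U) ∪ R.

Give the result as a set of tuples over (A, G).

{(10, 10), (10, 9), (3, 1), (36, 31), (5, 27)}

Apply σ_{A < 15}; surviving tuples: {(10, 10), (2, 14), (3, 1), (7, 13)}
Intersection: {(10, 10), (2, 14), (3, 1), (7, 13)} with {(10, 10), (17, 7), (19, 13), (19, 23), (19, 32), (20, 27), (3, 1), (3, 4), (3, 6), (30, 31), (36, 15), (39, 15), (39, 25), (40, 29)} → {(10, 10), (3, 1)}
Union: {(10, 10), (3, 1)} with {(10, 9), (36, 31), (5, 27)} → {(10, 10), (10, 9), (3, 1), (36, 31), (5, 27)}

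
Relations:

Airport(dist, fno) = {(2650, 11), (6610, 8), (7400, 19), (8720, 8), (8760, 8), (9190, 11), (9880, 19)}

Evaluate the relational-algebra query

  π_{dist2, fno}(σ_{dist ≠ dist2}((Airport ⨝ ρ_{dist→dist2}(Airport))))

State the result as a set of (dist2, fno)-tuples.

ρ[dist→dist2]: schema becomes (dist2, fno); tuples unchanged.
Natural join on fno: {(2650, 11, 2650), (2650, 11, 9190), (6610, 8, 6610), (6610, 8, 8720), (6610, 8, 8760), (7400, 19, 7400), (7400, 19, 9880), (8720, 8, 6610), (8720, 8, 8720), (8720, 8, 8760), (8760, 8, 6610), (8760, 8, 8720), (8760, 8, 8760), (9190, 11, 2650), (9190, 11, 9190), (9880, 19, 7400), (9880, 19, 9880)}
Filtering on dist ≠ dist2 leaves {(2650, 11, 9190), (6610, 8, 8720), (6610, 8, 8760), (7400, 19, 9880), (8720, 8, 6610), (8720, 8, 8760), (8760, 8, 6610), (8760, 8, 8720), (9190, 11, 2650), (9880, 19, 7400)}.
Projecting to dist2, fno (3 duplicate(s) eliminated): {(2650, 11), (6610, 8), (7400, 19), (8720, 8), (8760, 8), (9190, 11), (9880, 19)}

{(2650, 11), (6610, 8), (7400, 19), (8720, 8), (8760, 8), (9190, 11), (9880, 19)}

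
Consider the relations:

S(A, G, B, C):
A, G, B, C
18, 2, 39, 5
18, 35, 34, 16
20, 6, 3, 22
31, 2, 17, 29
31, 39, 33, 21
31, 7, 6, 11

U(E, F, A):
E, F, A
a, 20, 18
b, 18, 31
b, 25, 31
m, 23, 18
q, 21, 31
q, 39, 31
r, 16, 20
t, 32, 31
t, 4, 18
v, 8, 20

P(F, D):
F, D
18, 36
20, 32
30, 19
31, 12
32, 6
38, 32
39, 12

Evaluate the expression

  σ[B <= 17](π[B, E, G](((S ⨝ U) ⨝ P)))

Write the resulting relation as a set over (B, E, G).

{(17, b, 2), (17, q, 2), (17, t, 2), (6, b, 7), (6, q, 7), (6, t, 7)}

S ⋈ U (natural join on A): {(18, 2, 39, 5, a, 20), (18, 2, 39, 5, m, 23), (18, 2, 39, 5, t, 4), (18, 35, 34, 16, a, 20), (18, 35, 34, 16, m, 23), (18, 35, 34, 16, t, 4), (20, 6, 3, 22, r, 16), (20, 6, 3, 22, v, 8), (31, 2, 17, 29, b, 18), (31, 2, 17, 29, b, 25), (31, 2, 17, 29, q, 21), (31, 2, 17, 29, q, 39), (31, 2, 17, 29, t, 32), (31, 39, 33, 21, b, 18), (31, 39, 33, 21, b, 25), (31, 39, 33, 21, q, 21), (31, 39, 33, 21, q, 39), (31, 39, 33, 21, t, 32), (31, 7, 6, 11, b, 18), (31, 7, 6, 11, b, 25), (31, 7, 6, 11, q, 21), (31, 7, 6, 11, q, 39), (31, 7, 6, 11, t, 32)}
(S ⨝ U) ⋈ P (natural join on F): {(18, 2, 39, 5, a, 20, 32), (18, 35, 34, 16, a, 20, 32), (31, 2, 17, 29, b, 18, 36), (31, 2, 17, 29, q, 39, 12), (31, 2, 17, 29, t, 32, 6), (31, 39, 33, 21, b, 18, 36), (31, 39, 33, 21, q, 39, 12), (31, 39, 33, 21, t, 32, 6), (31, 7, 6, 11, b, 18, 36), (31, 7, 6, 11, q, 39, 12), (31, 7, 6, 11, t, 32, 6)}
π_{B, E, G} gives {(17, b, 2), (17, q, 2), (17, t, 2), (33, b, 39), (33, q, 39), (33, t, 39), (34, a, 35), (39, a, 2), (6, b, 7), (6, q, 7), (6, t, 7)}.
Filtering on B <= 17 leaves {(17, b, 2), (17, q, 2), (17, t, 2), (6, b, 7), (6, q, 7), (6, t, 7)}.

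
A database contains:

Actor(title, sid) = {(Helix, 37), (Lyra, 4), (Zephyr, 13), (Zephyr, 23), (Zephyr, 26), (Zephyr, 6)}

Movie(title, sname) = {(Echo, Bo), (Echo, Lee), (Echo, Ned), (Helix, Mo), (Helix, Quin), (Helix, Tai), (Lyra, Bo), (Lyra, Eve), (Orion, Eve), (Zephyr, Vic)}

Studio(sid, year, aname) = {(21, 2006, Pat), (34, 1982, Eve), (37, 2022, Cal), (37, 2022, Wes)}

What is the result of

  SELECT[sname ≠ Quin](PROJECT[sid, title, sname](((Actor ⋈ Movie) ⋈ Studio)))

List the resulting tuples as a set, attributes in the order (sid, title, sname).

{(37, Helix, Mo), (37, Helix, Tai)}

Natural join on title: {(Helix, 37, Mo), (Helix, 37, Quin), (Helix, 37, Tai), (Lyra, 4, Bo), (Lyra, 4, Eve), (Zephyr, 13, Vic), (Zephyr, 23, Vic), (Zephyr, 26, Vic), (Zephyr, 6, Vic)}
Natural join on sid: {(Helix, 37, Mo, 2022, Cal), (Helix, 37, Mo, 2022, Wes), (Helix, 37, Quin, 2022, Cal), (Helix, 37, Quin, 2022, Wes), (Helix, 37, Tai, 2022, Cal), (Helix, 37, Tai, 2022, Wes)}
Projecting to sid, title, sname (3 duplicate(s) eliminated): {(37, Helix, Mo), (37, Helix, Quin), (37, Helix, Tai)}
Selection sname ≠ Quin: {(37, Helix, Mo), (37, Helix, Tai)}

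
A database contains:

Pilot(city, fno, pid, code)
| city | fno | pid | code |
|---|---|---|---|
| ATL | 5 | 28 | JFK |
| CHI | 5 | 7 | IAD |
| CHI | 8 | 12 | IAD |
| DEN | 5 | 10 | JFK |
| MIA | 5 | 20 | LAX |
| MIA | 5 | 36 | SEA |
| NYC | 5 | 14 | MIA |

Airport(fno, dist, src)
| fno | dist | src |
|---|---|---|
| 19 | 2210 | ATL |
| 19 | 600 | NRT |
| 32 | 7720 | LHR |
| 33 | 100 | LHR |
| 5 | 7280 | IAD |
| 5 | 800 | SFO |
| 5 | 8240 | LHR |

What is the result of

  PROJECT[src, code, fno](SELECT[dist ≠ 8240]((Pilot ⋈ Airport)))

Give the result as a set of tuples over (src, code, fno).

Joining Pilot and Airport on fno yields {(ATL, 5, 28, JFK, 7280, IAD), (ATL, 5, 28, JFK, 800, SFO), (ATL, 5, 28, JFK, 8240, LHR), (CHI, 5, 7, IAD, 7280, IAD), (CHI, 5, 7, IAD, 800, SFO), (CHI, 5, 7, IAD, 8240, LHR), (DEN, 5, 10, JFK, 7280, IAD), (DEN, 5, 10, JFK, 800, SFO), (DEN, 5, 10, JFK, 8240, LHR), (MIA, 5, 20, LAX, 7280, IAD), (MIA, 5, 20, LAX, 800, SFO), (MIA, 5, 20, LAX, 8240, LHR), (MIA, 5, 36, SEA, 7280, IAD), (MIA, 5, 36, SEA, 800, SFO), (MIA, 5, 36, SEA, 8240, LHR), (NYC, 5, 14, MIA, 7280, IAD), (NYC, 5, 14, MIA, 800, SFO), (NYC, 5, 14, MIA, 8240, LHR)}.
σ[dist ≠ 8240]: keep tuples satisfying dist ≠ 8240 → {(ATL, 5, 28, JFK, 7280, IAD), (ATL, 5, 28, JFK, 800, SFO), (CHI, 5, 7, IAD, 7280, IAD), (CHI, 5, 7, IAD, 800, SFO), (DEN, 5, 10, JFK, 7280, IAD), (DEN, 5, 10, JFK, 800, SFO), (MIA, 5, 20, LAX, 7280, IAD), (MIA, 5, 20, LAX, 800, SFO), (MIA, 5, 36, SEA, 7280, IAD), (MIA, 5, 36, SEA, 800, SFO), (NYC, 5, 14, MIA, 7280, IAD), (NYC, 5, 14, MIA, 800, SFO)}
Keep only column(s) src, code, fno (2 duplicate(s) eliminated): {(IAD, IAD, 5), (IAD, JFK, 5), (IAD, LAX, 5), (IAD, MIA, 5), (IAD, SEA, 5), (SFO, IAD, 5), (SFO, JFK, 5), (SFO, LAX, 5), (SFO, MIA, 5), (SFO, SEA, 5)}

{(IAD, IAD, 5), (IAD, JFK, 5), (IAD, LAX, 5), (IAD, MIA, 5), (IAD, SEA, 5), (SFO, IAD, 5), (SFO, JFK, 5), (SFO, LAX, 5), (SFO, MIA, 5), (SFO, SEA, 5)}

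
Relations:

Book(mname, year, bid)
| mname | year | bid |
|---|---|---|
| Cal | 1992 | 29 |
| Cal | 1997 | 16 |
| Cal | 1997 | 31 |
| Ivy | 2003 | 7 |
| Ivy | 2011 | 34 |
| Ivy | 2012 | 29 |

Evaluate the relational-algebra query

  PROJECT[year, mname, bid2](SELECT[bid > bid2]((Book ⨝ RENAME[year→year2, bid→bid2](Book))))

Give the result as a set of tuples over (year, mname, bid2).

{(1992, Cal, 16), (1997, Cal, 16), (1997, Cal, 29), (2011, Ivy, 29), (2011, Ivy, 7), (2012, Ivy, 7)}

ρ[year→year2, bid→bid2]: schema becomes (mname, year2, bid2); tuples unchanged.
Book ⋈ RENAME[year→year2, bid→bid2](Book) (natural join on mname): {(Cal, 1992, 29, 1992, 29), (Cal, 1992, 29, 1997, 16), (Cal, 1992, 29, 1997, 31), (Cal, 1997, 16, 1992, 29), (Cal, 1997, 16, 1997, 16), (Cal, 1997, 16, 1997, 31), (Cal, 1997, 31, 1992, 29), (Cal, 1997, 31, 1997, 16), (Cal, 1997, 31, 1997, 31), (Ivy, 2003, 7, 2003, 7), (Ivy, 2003, 7, 2011, 34), (Ivy, 2003, 7, 2012, 29), (Ivy, 2011, 34, 2003, 7), (Ivy, 2011, 34, 2011, 34), (Ivy, 2011, 34, 2012, 29), (Ivy, 2012, 29, 2003, 7), (Ivy, 2012, 29, 2011, 34), (Ivy, 2012, 29, 2012, 29)}
Selection bid > bid2: {(Cal, 1992, 29, 1997, 16), (Cal, 1997, 31, 1992, 29), (Cal, 1997, 31, 1997, 16), (Ivy, 2011, 34, 2003, 7), (Ivy, 2011, 34, 2012, 29), (Ivy, 2012, 29, 2003, 7)}
π_{year, mname, bid2} gives {(1992, Cal, 16), (1997, Cal, 16), (1997, Cal, 29), (2011, Ivy, 29), (2011, Ivy, 7), (2012, Ivy, 7)}.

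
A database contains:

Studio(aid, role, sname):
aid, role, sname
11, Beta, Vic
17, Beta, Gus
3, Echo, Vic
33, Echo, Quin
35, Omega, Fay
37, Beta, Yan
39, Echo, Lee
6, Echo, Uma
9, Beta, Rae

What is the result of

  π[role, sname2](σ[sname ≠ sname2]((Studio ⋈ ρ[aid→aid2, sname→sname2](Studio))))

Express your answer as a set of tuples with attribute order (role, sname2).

{(Beta, Gus), (Beta, Rae), (Beta, Vic), (Beta, Yan), (Echo, Lee), (Echo, Quin), (Echo, Uma), (Echo, Vic)}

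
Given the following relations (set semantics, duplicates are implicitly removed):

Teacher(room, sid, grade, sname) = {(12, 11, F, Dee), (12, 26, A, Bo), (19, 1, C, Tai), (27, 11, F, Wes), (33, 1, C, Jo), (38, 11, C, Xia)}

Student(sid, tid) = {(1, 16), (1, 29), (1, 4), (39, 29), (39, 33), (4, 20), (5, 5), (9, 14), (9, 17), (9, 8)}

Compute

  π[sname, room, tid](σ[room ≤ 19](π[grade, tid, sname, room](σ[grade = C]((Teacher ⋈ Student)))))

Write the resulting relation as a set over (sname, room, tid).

Natural join on sid: {(19, 1, C, Tai, 16), (19, 1, C, Tai, 29), (19, 1, C, Tai, 4), (33, 1, C, Jo, 16), (33, 1, C, Jo, 29), (33, 1, C, Jo, 4)}
Filtering on grade = C leaves {(19, 1, C, Tai, 16), (19, 1, C, Tai, 29), (19, 1, C, Tai, 4), (33, 1, C, Jo, 16), (33, 1, C, Jo, 29), (33, 1, C, Jo, 4)}.
Keep only column(s) grade, tid, sname, room: {(C, 16, Jo, 33), (C, 16, Tai, 19), (C, 29, Jo, 33), (C, 29, Tai, 19), (C, 4, Jo, 33), (C, 4, Tai, 19)}
Filtering on room ≤ 19 leaves {(C, 16, Tai, 19), (C, 29, Tai, 19), (C, 4, Tai, 19)}.
Keep only column(s) sname, room, tid: {(Tai, 19, 16), (Tai, 19, 29), (Tai, 19, 4)}

{(Tai, 19, 16), (Tai, 19, 29), (Tai, 19, 4)}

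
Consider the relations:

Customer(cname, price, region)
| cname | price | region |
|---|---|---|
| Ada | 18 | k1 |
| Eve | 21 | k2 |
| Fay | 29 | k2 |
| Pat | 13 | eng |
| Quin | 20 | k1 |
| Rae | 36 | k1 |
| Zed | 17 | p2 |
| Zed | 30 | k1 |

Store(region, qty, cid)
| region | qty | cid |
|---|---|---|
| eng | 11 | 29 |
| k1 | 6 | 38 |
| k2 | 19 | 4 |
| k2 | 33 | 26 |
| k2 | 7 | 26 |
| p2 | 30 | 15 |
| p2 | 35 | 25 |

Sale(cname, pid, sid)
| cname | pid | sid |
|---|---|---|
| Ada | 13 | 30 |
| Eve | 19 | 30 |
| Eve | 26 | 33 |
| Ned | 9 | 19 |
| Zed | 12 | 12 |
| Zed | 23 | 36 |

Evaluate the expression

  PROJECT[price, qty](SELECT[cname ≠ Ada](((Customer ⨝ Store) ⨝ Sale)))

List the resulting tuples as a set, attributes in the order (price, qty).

{(17, 30), (17, 35), (21, 19), (21, 33), (21, 7), (30, 6)}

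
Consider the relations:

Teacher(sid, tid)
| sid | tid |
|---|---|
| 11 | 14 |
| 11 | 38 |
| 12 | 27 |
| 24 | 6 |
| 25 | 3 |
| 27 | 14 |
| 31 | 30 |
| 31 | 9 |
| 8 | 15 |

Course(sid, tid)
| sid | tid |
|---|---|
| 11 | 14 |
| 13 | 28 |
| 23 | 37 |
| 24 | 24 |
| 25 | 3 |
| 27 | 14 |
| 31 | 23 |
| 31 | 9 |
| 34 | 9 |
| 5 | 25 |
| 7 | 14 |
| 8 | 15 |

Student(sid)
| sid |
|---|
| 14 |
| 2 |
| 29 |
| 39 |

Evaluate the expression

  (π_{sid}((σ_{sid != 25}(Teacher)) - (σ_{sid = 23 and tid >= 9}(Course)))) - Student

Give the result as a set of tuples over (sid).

Filtering on sid != 25 leaves {(11, 14), (11, 38), (12, 27), (24, 6), (27, 14), (31, 30), (31, 9), (8, 15)}.
Filtering on sid = 23 and tid >= 9 leaves {(23, 37)}.
Difference: {(11, 14), (11, 38), (12, 27), (24, 6), (27, 14), (31, 30), (31, 9), (8, 15)} with {(23, 37)} → {(11, 14), (11, 38), (12, 27), (24, 6), (27, 14), (31, 30), (31, 9), (8, 15)}
π_{sid} gives {11, 12, 24, 27, 31, 8} (2 duplicate(s) eliminated).
Difference: {11, 12, 24, 27, 31, 8} with {14, 2, 29, 39} → {11, 12, 24, 27, 31, 8}

{11, 12, 24, 27, 31, 8}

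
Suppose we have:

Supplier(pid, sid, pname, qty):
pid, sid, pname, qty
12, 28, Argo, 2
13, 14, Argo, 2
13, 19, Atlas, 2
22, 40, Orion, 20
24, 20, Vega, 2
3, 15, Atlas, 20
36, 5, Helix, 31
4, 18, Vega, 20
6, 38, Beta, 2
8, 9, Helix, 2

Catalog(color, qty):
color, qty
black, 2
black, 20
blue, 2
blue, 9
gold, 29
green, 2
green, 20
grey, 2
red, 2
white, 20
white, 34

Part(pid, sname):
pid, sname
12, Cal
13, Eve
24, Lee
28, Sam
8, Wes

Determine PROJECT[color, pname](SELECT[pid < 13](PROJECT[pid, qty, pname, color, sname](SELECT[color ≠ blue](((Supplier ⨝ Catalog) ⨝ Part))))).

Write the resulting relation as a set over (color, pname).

{(black, Argo), (black, Helix), (green, Argo), (green, Helix), (grey, Argo), (grey, Helix), (red, Argo), (red, Helix)}

Joining Supplier and Catalog on qty yields {(12, 28, Argo, 2, black), (12, 28, Argo, 2, blue), (12, 28, Argo, 2, green), (12, 28, Argo, 2, grey), (12, 28, Argo, 2, red), (13, 14, Argo, 2, black), (13, 14, Argo, 2, blue), (13, 14, Argo, 2, green), (13, 14, Argo, 2, grey), (13, 14, Argo, 2, red), (13, 19, Atlas, 2, black), (13, 19, Atlas, 2, blue), (13, 19, Atlas, 2, green), (13, 19, Atlas, 2, grey), (13, 19, Atlas, 2, red), (22, 40, Orion, 20, black), (22, 40, Orion, 20, green), (22, 40, Orion, 20, white), (24, 20, Vega, 2, black), (24, 20, Vega, 2, blue), (24, 20, Vega, 2, green), (24, 20, Vega, 2, grey), (24, 20, Vega, 2, red), (3, 15, Atlas, 20, black), (3, 15, Atlas, 20, green), (3, 15, Atlas, 20, white), (4, 18, Vega, 20, black), (4, 18, Vega, 20, green), (4, 18, Vega, 20, white), (6, 38, Beta, 2, black), (6, 38, Beta, 2, blue), (6, 38, Beta, 2, green), (6, 38, Beta, 2, grey), (6, 38, Beta, 2, red), (8, 9, Helix, 2, black), (8, 9, Helix, 2, blue), (8, 9, Helix, 2, green), (8, 9, Helix, 2, grey), (8, 9, Helix, 2, red)}.
Joining (Supplier ⨝ Catalog) and Part on pid yields {(12, 28, Argo, 2, black, Cal), (12, 28, Argo, 2, blue, Cal), (12, 28, Argo, 2, green, Cal), (12, 28, Argo, 2, grey, Cal), (12, 28, Argo, 2, red, Cal), (13, 14, Argo, 2, black, Eve), (13, 14, Argo, 2, blue, Eve), (13, 14, Argo, 2, green, Eve), (13, 14, Argo, 2, grey, Eve), (13, 14, Argo, 2, red, Eve), (13, 19, Atlas, 2, black, Eve), (13, 19, Atlas, 2, blue, Eve), (13, 19, Atlas, 2, green, Eve), (13, 19, Atlas, 2, grey, Eve), (13, 19, Atlas, 2, red, Eve), (24, 20, Vega, 2, black, Lee), (24, 20, Vega, 2, blue, Lee), (24, 20, Vega, 2, green, Lee), (24, 20, Vega, 2, grey, Lee), (24, 20, Vega, 2, red, Lee), (8, 9, Helix, 2, black, Wes), (8, 9, Helix, 2, blue, Wes), (8, 9, Helix, 2, green, Wes), (8, 9, Helix, 2, grey, Wes), (8, 9, Helix, 2, red, Wes)}.
Selection color ≠ blue: {(12, 28, Argo, 2, black, Cal), (12, 28, Argo, 2, green, Cal), (12, 28, Argo, 2, grey, Cal), (12, 28, Argo, 2, red, Cal), (13, 14, Argo, 2, black, Eve), (13, 14, Argo, 2, green, Eve), (13, 14, Argo, 2, grey, Eve), (13, 14, Argo, 2, red, Eve), (13, 19, Atlas, 2, black, Eve), (13, 19, Atlas, 2, green, Eve), (13, 19, Atlas, 2, grey, Eve), (13, 19, Atlas, 2, red, Eve), (24, 20, Vega, 2, black, Lee), (24, 20, Vega, 2, green, Lee), (24, 20, Vega, 2, grey, Lee), (24, 20, Vega, 2, red, Lee), (8, 9, Helix, 2, black, Wes), (8, 9, Helix, 2, green, Wes), (8, 9, Helix, 2, grey, Wes), (8, 9, Helix, 2, red, Wes)}
Keep only column(s) pid, qty, pname, color, sname: {(12, 2, Argo, black, Cal), (12, 2, Argo, green, Cal), (12, 2, Argo, grey, Cal), (12, 2, Argo, red, Cal), (13, 2, Argo, black, Eve), (13, 2, Argo, green, Eve), (13, 2, Argo, grey, Eve), (13, 2, Argo, red, Eve), (13, 2, Atlas, black, Eve), (13, 2, Atlas, green, Eve), (13, 2, Atlas, grey, Eve), (13, 2, Atlas, red, Eve), (24, 2, Vega, black, Lee), (24, 2, Vega, green, Lee), (24, 2, Vega, grey, Lee), (24, 2, Vega, red, Lee), (8, 2, Helix, black, Wes), (8, 2, Helix, green, Wes), (8, 2, Helix, grey, Wes), (8, 2, Helix, red, Wes)}
Selection pid < 13: {(12, 2, Argo, black, Cal), (12, 2, Argo, green, Cal), (12, 2, Argo, grey, Cal), (12, 2, Argo, red, Cal), (8, 2, Helix, black, Wes), (8, 2, Helix, green, Wes), (8, 2, Helix, grey, Wes), (8, 2, Helix, red, Wes)}
Keep only column(s) color, pname: {(black, Argo), (black, Helix), (green, Argo), (green, Helix), (grey, Argo), (grey, Helix), (red, Argo), (red, Helix)}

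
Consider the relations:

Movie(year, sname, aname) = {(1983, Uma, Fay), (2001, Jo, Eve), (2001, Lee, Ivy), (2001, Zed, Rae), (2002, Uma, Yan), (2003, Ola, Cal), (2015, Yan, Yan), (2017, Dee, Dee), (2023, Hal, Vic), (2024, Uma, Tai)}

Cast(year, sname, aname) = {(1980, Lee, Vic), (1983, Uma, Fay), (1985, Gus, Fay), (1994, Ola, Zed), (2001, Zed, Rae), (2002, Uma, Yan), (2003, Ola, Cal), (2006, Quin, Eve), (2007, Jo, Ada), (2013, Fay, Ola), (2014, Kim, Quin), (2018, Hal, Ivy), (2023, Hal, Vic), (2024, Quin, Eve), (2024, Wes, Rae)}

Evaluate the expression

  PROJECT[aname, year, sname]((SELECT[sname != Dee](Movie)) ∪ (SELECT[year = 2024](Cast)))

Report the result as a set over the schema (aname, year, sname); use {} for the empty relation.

{(Cal, 2003, Ola), (Eve, 2001, Jo), (Eve, 2024, Quin), (Fay, 1983, Uma), (Ivy, 2001, Lee), (Rae, 2001, Zed), (Rae, 2024, Wes), (Tai, 2024, Uma), (Vic, 2023, Hal), (Yan, 2002, Uma), (Yan, 2015, Yan)}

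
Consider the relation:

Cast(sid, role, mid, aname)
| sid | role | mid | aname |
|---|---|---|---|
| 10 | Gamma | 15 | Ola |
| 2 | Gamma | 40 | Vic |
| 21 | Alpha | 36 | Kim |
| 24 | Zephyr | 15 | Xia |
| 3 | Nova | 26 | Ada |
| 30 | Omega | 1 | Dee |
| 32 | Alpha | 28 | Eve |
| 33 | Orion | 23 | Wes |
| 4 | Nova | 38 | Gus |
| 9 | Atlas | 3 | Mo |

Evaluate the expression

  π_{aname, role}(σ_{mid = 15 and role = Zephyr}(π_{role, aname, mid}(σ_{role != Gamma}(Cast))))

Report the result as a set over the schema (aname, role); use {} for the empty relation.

Filtering on role != Gamma leaves {(21, Alpha, 36, Kim), (24, Zephyr, 15, Xia), (3, Nova, 26, Ada), (30, Omega, 1, Dee), (32, Alpha, 28, Eve), (33, Orion, 23, Wes), (4, Nova, 38, Gus), (9, Atlas, 3, Mo)}.
π_{role, aname, mid} gives {(Alpha, Eve, 28), (Alpha, Kim, 36), (Atlas, Mo, 3), (Nova, Ada, 26), (Nova, Gus, 38), (Omega, Dee, 1), (Orion, Wes, 23), (Zephyr, Xia, 15)}.
Filtering on mid = 15 and role = Zephyr leaves {(Zephyr, Xia, 15)}.
π_{aname, role} gives {(Xia, Zephyr)}.

{(Xia, Zephyr)}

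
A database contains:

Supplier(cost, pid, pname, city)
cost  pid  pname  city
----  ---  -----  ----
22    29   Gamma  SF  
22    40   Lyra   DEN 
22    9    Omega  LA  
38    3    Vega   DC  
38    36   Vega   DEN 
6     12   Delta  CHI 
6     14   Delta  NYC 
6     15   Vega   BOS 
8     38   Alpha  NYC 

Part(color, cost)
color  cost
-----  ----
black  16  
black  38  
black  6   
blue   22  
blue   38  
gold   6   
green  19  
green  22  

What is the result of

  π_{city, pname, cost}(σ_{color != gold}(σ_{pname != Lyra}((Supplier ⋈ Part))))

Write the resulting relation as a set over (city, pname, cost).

{(BOS, Vega, 6), (CHI, Delta, 6), (DC, Vega, 38), (DEN, Vega, 38), (LA, Omega, 22), (NYC, Delta, 6), (SF, Gamma, 22)}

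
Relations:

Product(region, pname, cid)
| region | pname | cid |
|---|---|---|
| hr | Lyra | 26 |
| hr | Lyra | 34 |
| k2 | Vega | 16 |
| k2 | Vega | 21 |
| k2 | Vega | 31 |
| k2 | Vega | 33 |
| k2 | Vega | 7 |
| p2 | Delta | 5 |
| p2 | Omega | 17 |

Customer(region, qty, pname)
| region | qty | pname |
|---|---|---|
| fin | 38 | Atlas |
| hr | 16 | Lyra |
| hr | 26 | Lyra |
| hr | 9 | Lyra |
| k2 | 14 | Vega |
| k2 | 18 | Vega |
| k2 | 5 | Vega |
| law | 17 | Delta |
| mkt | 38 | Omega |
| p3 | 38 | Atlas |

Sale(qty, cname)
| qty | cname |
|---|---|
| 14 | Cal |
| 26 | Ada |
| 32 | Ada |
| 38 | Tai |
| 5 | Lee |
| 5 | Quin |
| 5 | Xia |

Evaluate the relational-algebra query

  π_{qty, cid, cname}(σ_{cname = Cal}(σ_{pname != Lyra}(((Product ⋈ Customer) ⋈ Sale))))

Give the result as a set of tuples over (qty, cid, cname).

Joining Product and Customer on region, pname yields {(hr, Lyra, 26, 16), (hr, Lyra, 26, 26), (hr, Lyra, 26, 9), (hr, Lyra, 34, 16), (hr, Lyra, 34, 26), (hr, Lyra, 34, 9), (k2, Vega, 16, 14), (k2, Vega, 16, 18), (k2, Vega, 16, 5), (k2, Vega, 21, 14), (k2, Vega, 21, 18), (k2, Vega, 21, 5), (k2, Vega, 31, 14), (k2, Vega, 31, 18), (k2, Vega, 31, 5), (k2, Vega, 33, 14), (k2, Vega, 33, 18), (k2, Vega, 33, 5), (k2, Vega, 7, 14), (k2, Vega, 7, 18), (k2, Vega, 7, 5)}.
Joining (Product ⋈ Customer) and Sale on qty yields {(hr, Lyra, 26, 26, Ada), (hr, Lyra, 34, 26, Ada), (k2, Vega, 16, 14, Cal), (k2, Vega, 16, 5, Lee), (k2, Vega, 16, 5, Quin), (k2, Vega, 16, 5, Xia), (k2, Vega, 21, 14, Cal), (k2, Vega, 21, 5, Lee), (k2, Vega, 21, 5, Quin), (k2, Vega, 21, 5, Xia), (k2, Vega, 31, 14, Cal), (k2, Vega, 31, 5, Lee), (k2, Vega, 31, 5, Quin), (k2, Vega, 31, 5, Xia), (k2, Vega, 33, 14, Cal), (k2, Vega, 33, 5, Lee), (k2, Vega, 33, 5, Quin), (k2, Vega, 33, 5, Xia), (k2, Vega, 7, 14, Cal), (k2, Vega, 7, 5, Lee), (k2, Vega, 7, 5, Quin), (k2, Vega, 7, 5, Xia)}.
Selection pname != Lyra: {(k2, Vega, 16, 14, Cal), (k2, Vega, 16, 5, Lee), (k2, Vega, 16, 5, Quin), (k2, Vega, 16, 5, Xia), (k2, Vega, 21, 14, Cal), (k2, Vega, 21, 5, Lee), (k2, Vega, 21, 5, Quin), (k2, Vega, 21, 5, Xia), (k2, Vega, 31, 14, Cal), (k2, Vega, 31, 5, Lee), (k2, Vega, 31, 5, Quin), (k2, Vega, 31, 5, Xia), (k2, Vega, 33, 14, Cal), (k2, Vega, 33, 5, Lee), (k2, Vega, 33, 5, Quin), (k2, Vega, 33, 5, Xia), (k2, Vega, 7, 14, Cal), (k2, Vega, 7, 5, Lee), (k2, Vega, 7, 5, Quin), (k2, Vega, 7, 5, Xia)}
Selection cname = Cal: {(k2, Vega, 16, 14, Cal), (k2, Vega, 21, 14, Cal), (k2, Vega, 31, 14, Cal), (k2, Vega, 33, 14, Cal), (k2, Vega, 7, 14, Cal)}
Keep only column(s) qty, cid, cname: {(14, 16, Cal), (14, 21, Cal), (14, 31, Cal), (14, 33, Cal), (14, 7, Cal)}

{(14, 16, Cal), (14, 21, Cal), (14, 31, Cal), (14, 33, Cal), (14, 7, Cal)}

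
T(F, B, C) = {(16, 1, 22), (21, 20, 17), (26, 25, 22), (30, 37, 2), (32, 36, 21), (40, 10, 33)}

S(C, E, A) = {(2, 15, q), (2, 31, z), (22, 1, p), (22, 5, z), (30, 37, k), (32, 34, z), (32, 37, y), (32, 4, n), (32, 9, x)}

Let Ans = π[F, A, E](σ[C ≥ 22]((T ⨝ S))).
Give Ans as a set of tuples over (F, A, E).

T ⋈ S (natural join on C): {(16, 1, 22, 1, p), (16, 1, 22, 5, z), (26, 25, 22, 1, p), (26, 25, 22, 5, z), (30, 37, 2, 15, q), (30, 37, 2, 31, z)}
Apply σ_{C ≥ 22}; surviving tuples: {(16, 1, 22, 1, p), (16, 1, 22, 5, z), (26, 25, 22, 1, p), (26, 25, 22, 5, z)}
Projecting to F, A, E: {(16, p, 1), (16, z, 5), (26, p, 1), (26, z, 5)}

{(16, p, 1), (16, z, 5), (26, p, 1), (26, z, 5)}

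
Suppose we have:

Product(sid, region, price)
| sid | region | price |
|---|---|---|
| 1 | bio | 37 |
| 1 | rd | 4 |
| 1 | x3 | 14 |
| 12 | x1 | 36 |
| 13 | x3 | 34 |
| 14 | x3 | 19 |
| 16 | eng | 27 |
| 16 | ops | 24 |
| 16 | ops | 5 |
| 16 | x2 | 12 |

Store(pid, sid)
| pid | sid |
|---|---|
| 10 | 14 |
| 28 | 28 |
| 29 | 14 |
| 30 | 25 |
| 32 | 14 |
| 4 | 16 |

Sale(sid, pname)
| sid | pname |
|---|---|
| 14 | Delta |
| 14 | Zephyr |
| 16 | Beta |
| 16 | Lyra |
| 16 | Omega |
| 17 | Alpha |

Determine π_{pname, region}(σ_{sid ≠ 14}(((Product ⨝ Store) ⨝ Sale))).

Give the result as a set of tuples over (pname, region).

{(Beta, eng), (Beta, ops), (Beta, x2), (Lyra, eng), (Lyra, ops), (Lyra, x2), (Omega, eng), (Omega, ops), (Omega, x2)}

Joining Product and Store on sid yields {(14, x3, 19, 10), (14, x3, 19, 29), (14, x3, 19, 32), (16, eng, 27, 4), (16, ops, 24, 4), (16, ops, 5, 4), (16, x2, 12, 4)}.
Joining (Product ⨝ Store) and Sale on sid yields {(14, x3, 19, 10, Delta), (14, x3, 19, 10, Zephyr), (14, x3, 19, 29, Delta), (14, x3, 19, 29, Zephyr), (14, x3, 19, 32, Delta), (14, x3, 19, 32, Zephyr), (16, eng, 27, 4, Beta), (16, eng, 27, 4, Lyra), (16, eng, 27, 4, Omega), (16, ops, 24, 4, Beta), (16, ops, 24, 4, Lyra), (16, ops, 24, 4, Omega), (16, ops, 5, 4, Beta), (16, ops, 5, 4, Lyra), (16, ops, 5, 4, Omega), (16, x2, 12, 4, Beta), (16, x2, 12, 4, Lyra), (16, x2, 12, 4, Omega)}.
Apply σ_{sid ≠ 14}; surviving tuples: {(16, eng, 27, 4, Beta), (16, eng, 27, 4, Lyra), (16, eng, 27, 4, Omega), (16, ops, 24, 4, Beta), (16, ops, 24, 4, Lyra), (16, ops, 24, 4, Omega), (16, ops, 5, 4, Beta), (16, ops, 5, 4, Lyra), (16, ops, 5, 4, Omega), (16, x2, 12, 4, Beta), (16, x2, 12, 4, Lyra), (16, x2, 12, 4, Omega)}
Projecting to pname, region (3 duplicate(s) eliminated): {(Beta, eng), (Beta, ops), (Beta, x2), (Lyra, eng), (Lyra, ops), (Lyra, x2), (Omega, eng), (Omega, ops), (Omega, x2)}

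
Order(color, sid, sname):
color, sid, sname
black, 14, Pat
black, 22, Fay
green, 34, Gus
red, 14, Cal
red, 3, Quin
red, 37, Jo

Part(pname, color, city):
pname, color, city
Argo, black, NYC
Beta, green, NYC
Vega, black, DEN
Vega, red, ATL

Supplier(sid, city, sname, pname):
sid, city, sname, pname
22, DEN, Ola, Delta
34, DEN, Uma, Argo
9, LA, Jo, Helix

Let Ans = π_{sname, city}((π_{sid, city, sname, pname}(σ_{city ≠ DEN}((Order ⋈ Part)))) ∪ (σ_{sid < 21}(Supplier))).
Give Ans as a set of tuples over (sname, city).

{(Cal, ATL), (Fay, NYC), (Gus, NYC), (Jo, ATL), (Jo, LA), (Pat, NYC), (Quin, ATL)}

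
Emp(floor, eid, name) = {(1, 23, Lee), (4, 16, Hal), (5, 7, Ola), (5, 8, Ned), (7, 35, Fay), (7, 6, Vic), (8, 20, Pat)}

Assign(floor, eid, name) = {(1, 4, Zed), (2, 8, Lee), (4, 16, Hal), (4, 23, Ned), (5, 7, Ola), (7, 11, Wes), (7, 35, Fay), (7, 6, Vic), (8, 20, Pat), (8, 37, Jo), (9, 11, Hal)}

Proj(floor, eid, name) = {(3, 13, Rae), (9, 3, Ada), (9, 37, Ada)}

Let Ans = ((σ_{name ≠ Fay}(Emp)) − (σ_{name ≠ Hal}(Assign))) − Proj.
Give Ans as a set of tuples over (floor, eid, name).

{(1, 23, Lee), (4, 16, Hal), (5, 8, Ned)}

Selection name ≠ Fay: {(1, 23, Lee), (4, 16, Hal), (5, 7, Ola), (5, 8, Ned), (7, 6, Vic), (8, 20, Pat)}
Selection name ≠ Hal: {(1, 4, Zed), (2, 8, Lee), (4, 23, Ned), (5, 7, Ola), (7, 11, Wes), (7, 35, Fay), (7, 6, Vic), (8, 20, Pat), (8, 37, Jo)}
Set difference of the two operands is {(1, 23, Lee), (4, 16, Hal), (5, 8, Ned)}.
Set difference of the two operands is {(1, 23, Lee), (4, 16, Hal), (5, 8, Ned)}.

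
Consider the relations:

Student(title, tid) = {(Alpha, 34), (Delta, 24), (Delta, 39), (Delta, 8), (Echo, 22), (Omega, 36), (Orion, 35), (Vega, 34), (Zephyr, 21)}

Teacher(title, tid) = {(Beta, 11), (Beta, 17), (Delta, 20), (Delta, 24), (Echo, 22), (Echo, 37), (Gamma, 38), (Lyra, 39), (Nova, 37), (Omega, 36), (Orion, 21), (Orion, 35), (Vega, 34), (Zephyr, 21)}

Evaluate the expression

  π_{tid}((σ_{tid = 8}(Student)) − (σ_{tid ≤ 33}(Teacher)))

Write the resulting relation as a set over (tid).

{8}

Apply σ_{tid = 8}; surviving tuples: {(Delta, 8)}
Apply σ_{tid ≤ 33}; surviving tuples: {(Beta, 11), (Beta, 17), (Delta, 20), (Delta, 24), (Echo, 22), (Orion, 21), (Zephyr, 21)}
Set difference of the two operands is {(Delta, 8)}.
π_{tid} gives {8}.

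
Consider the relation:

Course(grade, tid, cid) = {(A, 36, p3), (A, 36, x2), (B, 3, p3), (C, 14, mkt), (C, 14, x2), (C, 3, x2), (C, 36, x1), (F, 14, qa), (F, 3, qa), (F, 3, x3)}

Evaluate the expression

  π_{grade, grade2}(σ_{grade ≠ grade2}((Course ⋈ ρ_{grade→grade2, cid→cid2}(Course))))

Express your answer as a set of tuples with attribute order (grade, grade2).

{(A, C), (B, C), (B, F), (C, A), (C, B), (C, F), (F, B), (F, C)}

ρ[grade→grade2, cid→cid2]: schema becomes (grade2, tid, cid2); tuples unchanged.
Course ⋈ ρ_{grade→grade2, cid→cid2}(Course) (natural join on tid): {(A, 36, p3, A, p3), (A, 36, p3, A, x2), (A, 36, p3, C, x1), (A, 36, x2, A, p3), (A, 36, x2, A, x2), (A, 36, x2, C, x1), (B, 3, p3, B, p3), (B, 3, p3, C, x2), (B, 3, p3, F, qa), (B, 3, p3, F, x3), (C, 14, mkt, C, mkt), (C, 14, mkt, C, x2), (C, 14, mkt, F, qa), (C, 14, x2, C, mkt), (C, 14, x2, C, x2), (C, 14, x2, F, qa), (C, 3, x2, B, p3), (C, 3, x2, C, x2), (C, 3, x2, F, qa), (C, 3, x2, F, x3), (C, 36, x1, A, p3), (C, 36, x1, A, x2), (C, 36, x1, C, x1), (F, 14, qa, C, mkt), (F, 14, qa, C, x2), (F, 14, qa, F, qa), (F, 3, qa, B, p3), (F, 3, qa, C, x2), (F, 3, qa, F, qa), (F, 3, qa, F, x3), (F, 3, x3, B, p3), (F, 3, x3, C, x2), (F, 3, x3, F, qa), (F, 3, x3, F, x3)}
Filtering on grade ≠ grade2 leaves {(A, 36, p3, C, x1), (A, 36, x2, C, x1), (B, 3, p3, C, x2), (B, 3, p3, F, qa), (B, 3, p3, F, x3), (C, 14, mkt, F, qa), (C, 14, x2, F, qa), (C, 3, x2, B, p3), (C, 3, x2, F, qa), (C, 3, x2, F, x3), (C, 36, x1, A, p3), (C, 36, x1, A, x2), (F, 14, qa, C, mkt), (F, 14, qa, C, x2), (F, 3, qa, B, p3), (F, 3, qa, C, x2), (F, 3, x3, B, p3), (F, 3, x3, C, x2)}.
π_{grade, grade2} gives {(A, C), (B, C), (B, F), (C, A), (C, B), (C, F), (F, B), (F, C)} (10 duplicate(s) eliminated).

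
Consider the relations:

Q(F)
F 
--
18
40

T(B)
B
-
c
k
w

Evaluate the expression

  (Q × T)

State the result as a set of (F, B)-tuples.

{(18, c), (18, k), (18, w), (40, c), (40, k), (40, w)}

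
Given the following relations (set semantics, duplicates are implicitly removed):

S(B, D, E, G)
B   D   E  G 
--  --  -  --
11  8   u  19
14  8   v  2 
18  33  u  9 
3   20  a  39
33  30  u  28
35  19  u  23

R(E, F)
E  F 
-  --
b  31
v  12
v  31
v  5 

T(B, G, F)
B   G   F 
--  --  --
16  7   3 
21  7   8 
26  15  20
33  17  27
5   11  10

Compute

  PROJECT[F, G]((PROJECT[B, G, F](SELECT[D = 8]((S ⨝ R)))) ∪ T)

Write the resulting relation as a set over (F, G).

{(10, 11), (12, 2), (20, 15), (27, 17), (3, 7), (31, 2), (5, 2), (8, 7)}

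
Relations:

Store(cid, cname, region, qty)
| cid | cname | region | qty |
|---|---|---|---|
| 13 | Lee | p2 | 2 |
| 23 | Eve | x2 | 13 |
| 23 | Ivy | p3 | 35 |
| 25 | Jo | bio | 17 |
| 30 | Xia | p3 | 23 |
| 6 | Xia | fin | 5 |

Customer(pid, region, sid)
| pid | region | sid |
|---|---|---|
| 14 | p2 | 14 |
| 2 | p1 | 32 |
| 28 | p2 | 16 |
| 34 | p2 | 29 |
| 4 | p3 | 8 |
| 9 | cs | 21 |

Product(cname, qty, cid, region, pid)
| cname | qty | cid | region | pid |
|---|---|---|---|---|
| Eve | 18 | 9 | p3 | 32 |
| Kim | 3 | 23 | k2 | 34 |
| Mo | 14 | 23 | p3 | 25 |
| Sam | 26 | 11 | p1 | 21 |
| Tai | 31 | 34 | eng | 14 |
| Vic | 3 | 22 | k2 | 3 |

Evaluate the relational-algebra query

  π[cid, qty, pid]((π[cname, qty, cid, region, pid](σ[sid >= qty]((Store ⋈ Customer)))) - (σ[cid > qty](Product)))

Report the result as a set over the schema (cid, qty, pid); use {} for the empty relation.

{(13, 2, 14), (13, 2, 28), (13, 2, 34)}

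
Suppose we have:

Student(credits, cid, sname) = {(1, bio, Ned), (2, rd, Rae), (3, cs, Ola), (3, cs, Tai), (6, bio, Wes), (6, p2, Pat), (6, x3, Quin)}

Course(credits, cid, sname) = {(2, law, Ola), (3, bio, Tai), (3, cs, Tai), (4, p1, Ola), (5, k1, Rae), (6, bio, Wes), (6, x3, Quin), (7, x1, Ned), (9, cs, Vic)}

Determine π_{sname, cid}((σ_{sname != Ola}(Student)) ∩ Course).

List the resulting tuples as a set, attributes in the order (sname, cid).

Filtering on sname != Ola leaves {(1, bio, Ned), (2, rd, Rae), (3, cs, Tai), (6, bio, Wes), (6, p2, Pat), (6, x3, Quin)}.
Taking the intersection: {(3, cs, Tai), (6, bio, Wes), (6, x3, Quin)}
Projecting to sname, cid: {(Quin, x3), (Tai, cs), (Wes, bio)}

{(Quin, x3), (Tai, cs), (Wes, bio)}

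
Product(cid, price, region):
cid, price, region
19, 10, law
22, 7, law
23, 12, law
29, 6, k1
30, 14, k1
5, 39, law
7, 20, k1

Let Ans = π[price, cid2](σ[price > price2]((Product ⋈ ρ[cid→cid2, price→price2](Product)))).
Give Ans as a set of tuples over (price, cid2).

ρ[cid→cid2, price→price2]: schema becomes (cid2, price2, region); tuples unchanged.
Natural join on region: {(19, 10, law, 19, 10), (19, 10, law, 22, 7), (19, 10, law, 23, 12), (19, 10, law, 5, 39), (22, 7, law, 19, 10), (22, 7, law, 22, 7), (22, 7, law, 23, 12), (22, 7, law, 5, 39), (23, 12, law, 19, 10), (23, 12, law, 22, 7), (23, 12, law, 23, 12), (23, 12, law, 5, 39), (29, 6, k1, 29, 6), (29, 6, k1, 30, 14), (29, 6, k1, 7, 20), (30, 14, k1, 29, 6), (30, 14, k1, 30, 14), (30, 14, k1, 7, 20), (5, 39, law, 19, 10), (5, 39, law, 22, 7), (5, 39, law, 23, 12), (5, 39, law, 5, 39), (7, 20, k1, 29, 6), (7, 20, k1, 30, 14), (7, 20, k1, 7, 20)}
Apply σ_{price > price2}; surviving tuples: {(19, 10, law, 22, 7), (23, 12, law, 19, 10), (23, 12, law, 22, 7), (30, 14, k1, 29, 6), (5, 39, law, 19, 10), (5, 39, law, 22, 7), (5, 39, law, 23, 12), (7, 20, k1, 29, 6), (7, 20, k1, 30, 14)}
π_{price, cid2} gives {(10, 22), (12, 19), (12, 22), (14, 29), (20, 29), (20, 30), (39, 19), (39, 22), (39, 23)}.

{(10, 22), (12, 19), (12, 22), (14, 29), (20, 29), (20, 30), (39, 19), (39, 22), (39, 23)}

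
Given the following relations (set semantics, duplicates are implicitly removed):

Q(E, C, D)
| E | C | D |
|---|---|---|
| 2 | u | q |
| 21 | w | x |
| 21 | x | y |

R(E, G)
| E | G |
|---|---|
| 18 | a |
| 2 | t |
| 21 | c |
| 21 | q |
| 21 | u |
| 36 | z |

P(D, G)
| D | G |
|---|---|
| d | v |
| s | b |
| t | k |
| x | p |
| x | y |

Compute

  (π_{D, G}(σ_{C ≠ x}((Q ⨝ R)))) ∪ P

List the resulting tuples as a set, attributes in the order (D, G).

Joining Q and R on E yields {(2, u, q, t), (21, w, x, c), (21, w, x, q), (21, w, x, u), (21, x, y, c), (21, x, y, q), (21, x, y, u)}.
Filtering on C ≠ x leaves {(2, u, q, t), (21, w, x, c), (21, w, x, q), (21, w, x, u)}.
π_{D, G} gives {(q, t), (x, c), (x, q), (x, u)}.
Set union of the two operands is {(d, v), (q, t), (s, b), (t, k), (x, c), (x, p), (x, q), (x, u), (x, y)}.

{(d, v), (q, t), (s, b), (t, k), (x, c), (x, p), (x, q), (x, u), (x, y)}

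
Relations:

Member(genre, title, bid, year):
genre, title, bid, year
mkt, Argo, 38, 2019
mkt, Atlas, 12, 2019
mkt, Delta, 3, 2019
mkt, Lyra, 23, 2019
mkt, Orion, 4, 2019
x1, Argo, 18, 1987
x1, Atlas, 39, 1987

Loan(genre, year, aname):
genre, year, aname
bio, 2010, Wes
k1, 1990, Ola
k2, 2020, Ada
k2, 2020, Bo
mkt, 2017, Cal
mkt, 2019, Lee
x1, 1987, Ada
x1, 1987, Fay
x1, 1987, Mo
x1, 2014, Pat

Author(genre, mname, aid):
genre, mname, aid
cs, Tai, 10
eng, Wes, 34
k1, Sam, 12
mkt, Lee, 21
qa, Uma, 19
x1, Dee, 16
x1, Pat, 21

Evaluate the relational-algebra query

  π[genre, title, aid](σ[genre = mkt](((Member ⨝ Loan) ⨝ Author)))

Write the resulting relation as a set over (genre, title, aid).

Natural join on genre, year: {(mkt, Argo, 38, 2019, Lee), (mkt, Atlas, 12, 2019, Lee), (mkt, Delta, 3, 2019, Lee), (mkt, Lyra, 23, 2019, Lee), (mkt, Orion, 4, 2019, Lee), (x1, Argo, 18, 1987, Ada), (x1, Argo, 18, 1987, Fay), (x1, Argo, 18, 1987, Mo), (x1, Atlas, 39, 1987, Ada), (x1, Atlas, 39, 1987, Fay), (x1, Atlas, 39, 1987, Mo)}
Natural join on genre: {(mkt, Argo, 38, 2019, Lee, Lee, 21), (mkt, Atlas, 12, 2019, Lee, Lee, 21), (mkt, Delta, 3, 2019, Lee, Lee, 21), (mkt, Lyra, 23, 2019, Lee, Lee, 21), (mkt, Orion, 4, 2019, Lee, Lee, 21), (x1, Argo, 18, 1987, Ada, Dee, 16), (x1, Argo, 18, 1987, Ada, Pat, 21), (x1, Argo, 18, 1987, Fay, Dee, 16), (x1, Argo, 18, 1987, Fay, Pat, 21), (x1, Argo, 18, 1987, Mo, Dee, 16), (x1, Argo, 18, 1987, Mo, Pat, 21), (x1, Atlas, 39, 1987, Ada, Dee, 16), (x1, Atlas, 39, 1987, Ada, Pat, 21), (x1, Atlas, 39, 1987, Fay, Dee, 16), (x1, Atlas, 39, 1987, Fay, Pat, 21), (x1, Atlas, 39, 1987, Mo, Dee, 16), (x1, Atlas, 39, 1987, Mo, Pat, 21)}
Selection genre = mkt: {(mkt, Argo, 38, 2019, Lee, Lee, 21), (mkt, Atlas, 12, 2019, Lee, Lee, 21), (mkt, Delta, 3, 2019, Lee, Lee, 21), (mkt, Lyra, 23, 2019, Lee, Lee, 21), (mkt, Orion, 4, 2019, Lee, Lee, 21)}
π_{genre, title, aid} gives {(mkt, Argo, 21), (mkt, Atlas, 21), (mkt, Delta, 21), (mkt, Lyra, 21), (mkt, Orion, 21)}.

{(mkt, Argo, 21), (mkt, Atlas, 21), (mkt, Delta, 21), (mkt, Lyra, 21), (mkt, Orion, 21)}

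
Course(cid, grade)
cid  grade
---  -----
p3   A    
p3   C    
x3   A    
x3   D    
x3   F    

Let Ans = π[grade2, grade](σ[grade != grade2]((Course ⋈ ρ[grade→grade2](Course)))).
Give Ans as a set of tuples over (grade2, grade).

ρ[grade→grade2]: schema becomes (cid, grade2); tuples unchanged.
Natural join on cid: {(p3, A, A), (p3, A, C), (p3, C, A), (p3, C, C), (x3, A, A), (x3, A, D), (x3, A, F), (x3, D, A), (x3, D, D), (x3, D, F), (x3, F, A), (x3, F, D), (x3, F, F)}
Selection grade != grade2: {(p3, A, C), (p3, C, A), (x3, A, D), (x3, A, F), (x3, D, A), (x3, D, F), (x3, F, A), (x3, F, D)}
π[grade2, grade]: project onto (grade2, grade) → {(A, C), (A, D), (A, F), (C, A), (D, A), (D, F), (F, A), (F, D)}

{(A, C), (A, D), (A, F), (C, A), (D, A), (D, F), (F, A), (F, D)}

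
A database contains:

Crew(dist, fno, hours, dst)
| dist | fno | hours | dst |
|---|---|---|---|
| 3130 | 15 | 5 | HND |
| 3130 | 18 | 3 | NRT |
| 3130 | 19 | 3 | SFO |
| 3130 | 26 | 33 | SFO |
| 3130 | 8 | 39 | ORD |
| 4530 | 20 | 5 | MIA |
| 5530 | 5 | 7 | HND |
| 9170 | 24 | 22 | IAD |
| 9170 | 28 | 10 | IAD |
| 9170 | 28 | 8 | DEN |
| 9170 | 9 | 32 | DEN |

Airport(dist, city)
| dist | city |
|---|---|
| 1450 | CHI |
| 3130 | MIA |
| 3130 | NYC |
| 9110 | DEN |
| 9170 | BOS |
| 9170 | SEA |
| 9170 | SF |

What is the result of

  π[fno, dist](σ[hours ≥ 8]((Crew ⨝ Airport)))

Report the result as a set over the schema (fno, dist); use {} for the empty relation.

{(24, 9170), (26, 3130), (28, 9170), (8, 3130), (9, 9170)}

Joining Crew and Airport on dist yields {(3130, 15, 5, HND, MIA), (3130, 15, 5, HND, NYC), (3130, 18, 3, NRT, MIA), (3130, 18, 3, NRT, NYC), (3130, 19, 3, SFO, MIA), (3130, 19, 3, SFO, NYC), (3130, 26, 33, SFO, MIA), (3130, 26, 33, SFO, NYC), (3130, 8, 39, ORD, MIA), (3130, 8, 39, ORD, NYC), (9170, 24, 22, IAD, BOS), (9170, 24, 22, IAD, SEA), (9170, 24, 22, IAD, SF), (9170, 28, 10, IAD, BOS), (9170, 28, 10, IAD, SEA), (9170, 28, 10, IAD, SF), (9170, 28, 8, DEN, BOS), (9170, 28, 8, DEN, SEA), (9170, 28, 8, DEN, SF), (9170, 9, 32, DEN, BOS), (9170, 9, 32, DEN, SEA), (9170, 9, 32, DEN, SF)}.
σ[hours ≥ 8]: keep tuples satisfying hours ≥ 8 → {(3130, 26, 33, SFO, MIA), (3130, 26, 33, SFO, NYC), (3130, 8, 39, ORD, MIA), (3130, 8, 39, ORD, NYC), (9170, 24, 22, IAD, BOS), (9170, 24, 22, IAD, SEA), (9170, 24, 22, IAD, SF), (9170, 28, 10, IAD, BOS), (9170, 28, 10, IAD, SEA), (9170, 28, 10, IAD, SF), (9170, 28, 8, DEN, BOS), (9170, 28, 8, DEN, SEA), (9170, 28, 8, DEN, SF), (9170, 9, 32, DEN, BOS), (9170, 9, 32, DEN, SEA), (9170, 9, 32, DEN, SF)}
Projecting to fno, dist (11 duplicate(s) eliminated): {(24, 9170), (26, 3130), (28, 9170), (8, 3130), (9, 9170)}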